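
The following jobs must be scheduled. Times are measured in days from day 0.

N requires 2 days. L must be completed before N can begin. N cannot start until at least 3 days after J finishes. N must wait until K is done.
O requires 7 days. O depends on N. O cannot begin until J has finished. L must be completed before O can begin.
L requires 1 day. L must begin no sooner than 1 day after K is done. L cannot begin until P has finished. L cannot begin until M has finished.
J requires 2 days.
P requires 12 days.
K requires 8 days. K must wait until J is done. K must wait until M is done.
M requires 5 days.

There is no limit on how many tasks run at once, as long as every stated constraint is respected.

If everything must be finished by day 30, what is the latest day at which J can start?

Nothing follows O; the deadline of day 30 is its only limit. It must start by 30 − 7 = day 23.
N feeds into O (must start by day 23); so N must finish by day 23 and therefore start by day 21.
L must finish in time for N (must start by day 21); O (must start by day 23). The tightest is day 21, so L must start by 21 − 1 = day 20.
K feeds L (must start by day 20, minus 1-day gap → day 19); N (must start by day 21). Taking the minimum, K must finish by day 19 and start by 19 − 8 = day 11.
J must finish in time for K (must start by day 11); N (must start by day 21, minus 3-day gap → day 18); O (must start by day 23). The tightest is day 11, so J must start by 11 − 2 = day 9.

9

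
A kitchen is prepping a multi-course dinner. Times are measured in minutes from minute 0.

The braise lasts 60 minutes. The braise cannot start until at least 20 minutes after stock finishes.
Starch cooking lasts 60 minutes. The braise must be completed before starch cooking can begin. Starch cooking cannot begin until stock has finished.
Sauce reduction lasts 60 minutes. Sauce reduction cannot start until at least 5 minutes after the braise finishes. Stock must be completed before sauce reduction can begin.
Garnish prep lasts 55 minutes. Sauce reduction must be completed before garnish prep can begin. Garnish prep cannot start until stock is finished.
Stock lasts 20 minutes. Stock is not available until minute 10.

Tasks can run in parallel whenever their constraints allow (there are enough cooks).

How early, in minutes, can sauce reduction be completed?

Stock waits on its own release at minute 10, so it starts at minute 10 and finishes at 10 + 20 = minute 30.
The braise cannot begin until stock (finishes minute 30, plus 20-minute gap → minute 50). It runs from minute 50 to 50 + 60 = minute 110.
Sauce reduction needs all of the braise (finishes minute 110, plus 5-minute gap → minute 115); stock (finishes minute 30). That puts its earliest start at minute 115; it finishes at 115 + 60 = minute 175.

175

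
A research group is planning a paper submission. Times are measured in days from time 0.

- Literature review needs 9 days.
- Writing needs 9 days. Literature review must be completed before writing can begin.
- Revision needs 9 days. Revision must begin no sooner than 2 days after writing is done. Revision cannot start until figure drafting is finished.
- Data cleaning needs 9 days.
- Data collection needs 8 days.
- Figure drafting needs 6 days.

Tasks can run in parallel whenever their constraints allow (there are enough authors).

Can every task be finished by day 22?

Nothing blocks figure drafting, so it runs from day 0 to day 6.
Data cleaning has no prerequisites, so it starts at day 0 and finishes at day 9.
Nothing blocks data collection, so it runs from day 0 to day 8.
Literature review has no prerequisites, so it starts at day 0 and finishes at day 9.
Writing waits on literature review (finishes day 9), so it starts at day 9 and finishes at 9 + 9 = day 18.
Revision needs all of writing (finishes day 18, plus 2-day gap → day 20); figure drafting (finishes day 6). That puts its earliest start at day 20; it finishes at 20 + 9 = day 29.
The earliest everything can be done is day 29, which is after the deadline of 22, so it is not possible.

No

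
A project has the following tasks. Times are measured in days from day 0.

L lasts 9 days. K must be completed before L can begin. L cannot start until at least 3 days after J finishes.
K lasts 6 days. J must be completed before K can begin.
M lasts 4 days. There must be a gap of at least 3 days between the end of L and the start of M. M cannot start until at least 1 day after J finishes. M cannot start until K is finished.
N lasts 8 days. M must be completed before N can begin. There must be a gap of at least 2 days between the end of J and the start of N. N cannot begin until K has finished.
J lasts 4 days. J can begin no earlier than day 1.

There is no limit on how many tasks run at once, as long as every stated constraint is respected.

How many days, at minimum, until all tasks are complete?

35

J waits on its own release at day 1, so it starts at day 1 and finishes at 1 + 4 = day 5.
K waits on J (finishes day 5), so it starts at day 5 and finishes at 5 + 6 = day 11.
For L: K (finishes day 11); J (finishes day 5, plus 3-day gap → day 8). Taking the maximum gives a start of day 11, and it finishes at 11 + 9 = day 20.
M needs all of L (finishes day 20, plus 3-day gap → day 23); J (finishes day 5, plus 1-day gap → day 6); K (finishes day 11). That puts its earliest start at day 23; it finishes at 23 + 4 = day 27.
N needs all of M (finishes day 27); J (finishes day 5, plus 2-day gap → day 7); K (finishes day 11). That puts its earliest start at day 27; it finishes at 27 + 8 = day 35.
All tasks are finished once the last one completes. Finish times: J at 5, K at 11, L at 20, M at 27, N at 35. The latest is day 35.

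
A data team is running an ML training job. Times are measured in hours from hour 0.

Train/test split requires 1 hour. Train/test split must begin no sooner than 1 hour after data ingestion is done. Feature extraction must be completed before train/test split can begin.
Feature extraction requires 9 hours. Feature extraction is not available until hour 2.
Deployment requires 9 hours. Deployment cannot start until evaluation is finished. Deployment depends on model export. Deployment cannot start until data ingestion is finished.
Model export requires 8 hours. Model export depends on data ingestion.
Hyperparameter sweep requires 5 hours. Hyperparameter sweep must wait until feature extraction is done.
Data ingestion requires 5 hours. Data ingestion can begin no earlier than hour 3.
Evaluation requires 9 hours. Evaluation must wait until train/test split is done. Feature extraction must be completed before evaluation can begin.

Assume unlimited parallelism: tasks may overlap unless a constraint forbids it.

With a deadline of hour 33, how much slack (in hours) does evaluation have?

3

Feature extraction cannot begin until its own release at hour 2. It runs from hour 2 to 2 + 9 = hour 11.
Data ingestion waits on its own release at hour 3, so it starts at hour 3 and finishes at 3 + 5 = hour 8.
For train/test split: data ingestion (finishes hour 8, plus 1-hour gap → hour 9); feature extraction (finishes hour 11). Taking the maximum gives a start of hour 11, and it finishes at 11 + 1 = hour 12.
Evaluation has to wait for train/test split (finishes hour 12); feature extraction (finishes hour 11). The latest of these is hour 12, so evaluation runs hour 12 to 12 + 9 = hour 21.

Working backward from the deadline:
Nothing follows deployment; the deadline of hour 33 is its only limit. It must start by 33 − 9 = hour 24.
Evaluation feeds into deployment (must start by hour 24); so evaluation must finish by hour 24 and therefore start by hour 15.
So evaluation can start as early as hour 12 and as late as hour 15, giving 15 − 12 = 3 hours of slack.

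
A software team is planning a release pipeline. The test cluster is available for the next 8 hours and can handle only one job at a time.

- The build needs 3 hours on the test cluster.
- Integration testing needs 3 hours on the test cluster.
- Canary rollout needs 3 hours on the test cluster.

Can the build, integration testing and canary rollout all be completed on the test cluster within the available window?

Running back to back, the jobs need 3 + 3 + 3 = 9 hours on the test cluster.
Since 9 > 8, they cannot all fit.

No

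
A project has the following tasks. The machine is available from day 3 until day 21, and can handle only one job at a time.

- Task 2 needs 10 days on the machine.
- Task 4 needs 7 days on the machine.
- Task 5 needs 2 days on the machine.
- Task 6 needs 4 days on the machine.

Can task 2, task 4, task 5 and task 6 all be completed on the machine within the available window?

The machine window is 21 − 3 = 18 days.
Running back to back, the jobs need 10 + 7 + 2 + 4 = 23 days on the machine.
Since 23 > 18, they cannot all fit.

No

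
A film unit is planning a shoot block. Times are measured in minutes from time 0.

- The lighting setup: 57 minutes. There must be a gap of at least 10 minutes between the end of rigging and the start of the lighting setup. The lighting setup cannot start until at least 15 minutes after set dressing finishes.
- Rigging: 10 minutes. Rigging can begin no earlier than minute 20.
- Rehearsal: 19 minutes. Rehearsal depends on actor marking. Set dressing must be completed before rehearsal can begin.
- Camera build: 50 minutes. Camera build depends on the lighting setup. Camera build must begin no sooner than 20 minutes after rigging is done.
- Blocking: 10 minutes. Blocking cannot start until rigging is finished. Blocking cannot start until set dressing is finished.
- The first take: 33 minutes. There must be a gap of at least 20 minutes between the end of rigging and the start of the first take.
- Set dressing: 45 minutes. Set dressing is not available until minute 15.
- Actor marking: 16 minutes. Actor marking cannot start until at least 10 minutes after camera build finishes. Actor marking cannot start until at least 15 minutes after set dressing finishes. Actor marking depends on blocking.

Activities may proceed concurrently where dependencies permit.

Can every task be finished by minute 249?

Yes

After its own release at minute 15, set dressing can start at minute 15 and finishes at minute 60.
Rigging cannot begin until its own release at minute 20. It runs from minute 20 to 20 + 10 = minute 30.
The first take waits on rigging (finishes minute 30, plus 20-minute gap → minute 50), so it starts at minute 50 and finishes at 50 + 33 = minute 83.
For blocking: rigging (finishes minute 30); set dressing (finishes minute 60). Taking the maximum gives a start of minute 60, and it finishes at 60 + 10 = minute 70.
The lighting setup cannot start until rigging (finishes minute 30, plus 10-minute gap → minute 40); set dressing (finishes minute 60, plus 15-minute gap → minute 75). The controlling bound is minute 75, so the lighting setup finishes at 75 + 57 = minute 132.
For camera build: the lighting setup (finishes minute 132); rigging (finishes minute 30, plus 20-minute gap → minute 50). Taking the maximum gives a start of minute 132, and it finishes at 132 + 50 = minute 182.
Actor marking has to wait for camera build (finishes minute 182, plus 10-minute gap → minute 192); set dressing (finishes minute 60, plus 15-minute gap → minute 75); blocking (finishes minute 70). The latest of these is minute 192, so actor marking runs minute 192 to 192 + 16 = minute 208.
For rehearsal: actor marking (finishes minute 208); set dressing (finishes minute 60). Taking the maximum gives a start of minute 208, and it finishes at 208 + 19 = minute 227.
Every task is finished by minute 227, which is no later than the deadline of 249, so the schedule is feasible.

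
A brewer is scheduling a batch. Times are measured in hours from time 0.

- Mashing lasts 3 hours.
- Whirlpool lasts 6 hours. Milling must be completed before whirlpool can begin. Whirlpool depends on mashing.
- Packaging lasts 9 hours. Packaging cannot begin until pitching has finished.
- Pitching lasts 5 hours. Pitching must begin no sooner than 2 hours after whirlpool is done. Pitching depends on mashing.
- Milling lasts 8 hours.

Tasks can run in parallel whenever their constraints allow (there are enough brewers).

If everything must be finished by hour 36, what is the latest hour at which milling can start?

Nothing follows packaging; the deadline of hour 36 is its only limit. It must start by 36 − 9 = hour 27.
Pitching must finish before packaging (must start by hour 27). With a 5-hour duration, pitching must start by 27 − 5 = hour 22.
Since pitching (must start by hour 22, minus 2-hour gap → hour 20) depends on it, whirlpool must finish by hour 20. Backing off its 6-hour duration gives a latest start of hour 14.
Milling has to be done before whirlpool (must start by hour 14). That means finishing by hour 14, i.e. starting by 14 − 8 = hour 6.

6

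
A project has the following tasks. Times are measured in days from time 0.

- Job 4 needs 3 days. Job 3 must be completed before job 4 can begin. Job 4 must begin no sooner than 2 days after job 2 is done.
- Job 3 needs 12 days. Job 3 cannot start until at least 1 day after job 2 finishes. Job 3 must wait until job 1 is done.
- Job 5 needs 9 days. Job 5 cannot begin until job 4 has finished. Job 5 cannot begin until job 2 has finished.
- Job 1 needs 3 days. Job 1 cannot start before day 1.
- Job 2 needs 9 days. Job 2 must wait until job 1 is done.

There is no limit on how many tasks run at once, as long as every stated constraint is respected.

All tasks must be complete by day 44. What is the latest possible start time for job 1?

7

Job 5 must finish by day 44; it takes 9 days, so it must start by 44 − 9 = day 35.
Job 4 has to be done before job 5 (must start by day 35). That means finishing by day 35, i.e. starting by 35 − 3 = day 32.
Job 3 feeds into job 4 (must start by day 32); so job 3 must finish by day 32 and therefore start by day 20.
For job 2: job 3 (must start by day 20, minus 1-day gap → day 19); job 4 (must start by day 32, minus 2-day gap → day 30); job 5 (must start by day 35). The most restrictive is day 19; with a 9-day duration, job 2 must start by day 10.
Job 1 must finish in time for job 2 (must start by day 10); job 3 (must start by day 20). The tightest is day 10, so job 1 must start by 10 − 3 = day 7.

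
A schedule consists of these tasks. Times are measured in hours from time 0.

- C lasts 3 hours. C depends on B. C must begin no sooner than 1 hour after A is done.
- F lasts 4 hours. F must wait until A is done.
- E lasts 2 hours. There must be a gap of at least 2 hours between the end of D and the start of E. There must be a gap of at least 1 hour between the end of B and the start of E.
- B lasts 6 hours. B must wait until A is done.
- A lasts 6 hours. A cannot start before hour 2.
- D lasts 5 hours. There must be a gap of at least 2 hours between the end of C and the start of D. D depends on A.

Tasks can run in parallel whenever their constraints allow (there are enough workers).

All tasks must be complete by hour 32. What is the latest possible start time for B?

E has no dependents, so it just needs to finish by hour 32. Starting by 32 − 2 = hour 30 achieves that.
D feeds into E (must start by hour 30, minus 2-hour gap → hour 28); so D must finish by hour 28 and therefore start by hour 23.
C feeds into D (must start by hour 23, minus 2-hour gap → hour 21); so C must finish by hour 21 and therefore start by hour 18.
B has several dependents: C (must start by hour 18); E (must start by hour 30, minus 1-hour gap → hour 29). The earliest of those limits is hour 18, so B must start by 18 − 6 = hour 12.

12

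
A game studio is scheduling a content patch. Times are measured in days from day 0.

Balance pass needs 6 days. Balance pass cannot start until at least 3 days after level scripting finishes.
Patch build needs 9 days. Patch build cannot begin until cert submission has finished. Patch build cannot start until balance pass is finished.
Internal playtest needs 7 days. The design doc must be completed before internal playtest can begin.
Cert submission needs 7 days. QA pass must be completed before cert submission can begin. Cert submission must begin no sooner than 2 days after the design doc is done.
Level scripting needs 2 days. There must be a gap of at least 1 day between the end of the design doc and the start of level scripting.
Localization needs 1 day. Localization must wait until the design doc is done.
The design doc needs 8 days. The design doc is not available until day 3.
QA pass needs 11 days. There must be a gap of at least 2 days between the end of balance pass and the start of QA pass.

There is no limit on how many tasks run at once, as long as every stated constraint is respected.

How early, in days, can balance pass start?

17

The design doc cannot begin until its own release at day 3. It runs from day 3 to 3 + 8 = day 11.
After the design doc (finishes day 11, plus 1-day gap → day 12), level scripting can start at day 12 and finishes at day 14.
Balance pass waits on level scripting (finishes day 14, plus 3-day gap → day 17), so the earliest it can start is day 17.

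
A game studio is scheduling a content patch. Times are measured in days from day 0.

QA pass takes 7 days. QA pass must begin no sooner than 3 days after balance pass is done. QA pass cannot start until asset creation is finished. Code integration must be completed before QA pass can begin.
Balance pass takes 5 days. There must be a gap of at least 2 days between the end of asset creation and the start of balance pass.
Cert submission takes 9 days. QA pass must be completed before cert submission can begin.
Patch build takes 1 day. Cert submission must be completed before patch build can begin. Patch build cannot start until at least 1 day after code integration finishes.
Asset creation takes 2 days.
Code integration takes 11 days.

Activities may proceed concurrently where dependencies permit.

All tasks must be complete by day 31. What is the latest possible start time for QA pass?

Patch build must finish by day 31; it takes 1 day, so it must start by 31 − 1 = day 30.
Cert submission feeds into patch build (must start by day 30); so cert submission must finish by day 30 and therefore start by day 21.
QA pass feeds into cert submission (must start by day 21); so QA pass must finish by day 21 and therefore start by day 14.

14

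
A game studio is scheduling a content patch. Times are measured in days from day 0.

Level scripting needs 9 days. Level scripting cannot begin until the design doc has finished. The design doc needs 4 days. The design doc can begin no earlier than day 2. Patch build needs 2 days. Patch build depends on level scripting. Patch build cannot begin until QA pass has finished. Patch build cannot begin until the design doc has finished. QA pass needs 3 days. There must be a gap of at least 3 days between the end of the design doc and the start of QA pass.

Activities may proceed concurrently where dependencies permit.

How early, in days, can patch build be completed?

The design doc waits on its own release at day 2, so it starts at day 2 and finishes at 2 + 4 = day 6.
QA pass cannot begin until the design doc (finishes day 6, plus 3-day gap → day 9). It runs from day 9 to 9 + 3 = day 12.
Level scripting cannot begin until the design doc (finishes day 6). It runs from day 6 to 6 + 9 = day 15.
Patch build cannot start until level scripting (finishes day 15); QA pass (finishes day 12); the design doc (finishes day 6). The controlling bound is day 15, so patch build finishes at 15 + 2 = day 17.

17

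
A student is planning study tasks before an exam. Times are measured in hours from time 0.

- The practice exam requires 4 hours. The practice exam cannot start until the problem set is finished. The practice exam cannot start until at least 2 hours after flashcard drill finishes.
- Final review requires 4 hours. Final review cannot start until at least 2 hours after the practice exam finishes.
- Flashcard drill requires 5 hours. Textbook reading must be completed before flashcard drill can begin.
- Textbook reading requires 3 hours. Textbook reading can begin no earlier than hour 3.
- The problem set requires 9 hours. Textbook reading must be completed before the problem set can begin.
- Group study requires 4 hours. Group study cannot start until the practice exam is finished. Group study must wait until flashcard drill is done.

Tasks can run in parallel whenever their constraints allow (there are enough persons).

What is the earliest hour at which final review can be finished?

Textbook reading cannot begin until its own release at hour 3. It runs from hour 3 to 3 + 3 = hour 6.
Flashcard drill cannot begin until textbook reading (finishes hour 6). It runs from hour 6 to 6 + 5 = hour 11.
The problem set cannot begin until textbook reading (finishes hour 6). It runs from hour 6 to 6 + 9 = hour 15.
The practice exam cannot start until the problem set (finishes hour 15); flashcard drill (finishes hour 11, plus 2-hour gap → hour 13). The controlling bound is hour 15, so the practice exam finishes at 15 + 4 = hour 19.
Final review cannot begin until the practice exam (finishes hour 19, plus 2-hour gap → hour 21). It runs from hour 21 to 21 + 4 = hour 25.

25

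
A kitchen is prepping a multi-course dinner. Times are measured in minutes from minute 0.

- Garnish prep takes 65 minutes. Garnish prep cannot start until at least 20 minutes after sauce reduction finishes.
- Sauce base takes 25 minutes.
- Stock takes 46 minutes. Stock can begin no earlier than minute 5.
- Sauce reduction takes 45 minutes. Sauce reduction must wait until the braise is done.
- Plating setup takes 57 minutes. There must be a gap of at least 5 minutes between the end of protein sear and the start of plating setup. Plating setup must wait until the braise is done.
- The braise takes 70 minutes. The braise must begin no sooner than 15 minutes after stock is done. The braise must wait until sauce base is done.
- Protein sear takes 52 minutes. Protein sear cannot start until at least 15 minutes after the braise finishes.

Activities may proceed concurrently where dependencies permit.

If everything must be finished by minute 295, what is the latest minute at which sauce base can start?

70

To finish by minute 295, plating setup (duration 57) must start no later than minute 238.
Since plating setup (must start by minute 238, minus 5-minute gap → minute 233) depends on it, protein sear must finish by minute 233. Backing off its 52-minute duration gives a latest start of minute 181.
Garnish prep has no dependents, so it just needs to finish by minute 295. Starting by 295 − 65 = minute 230 achieves that.
Sauce reduction must finish before garnish prep (must start by minute 230, minus 20-minute gap → minute 210). With a 45-minute duration, sauce reduction must start by 210 − 45 = minute 165.
For the braise: protein sear (must start by minute 181, minus 15-minute gap → minute 166); sauce reduction (must start by minute 165); plating setup (must start by minute 238). The most restrictive is minute 165; with a 70-minute duration, the braise must start by minute 95.
Sauce base must finish before the braise (must start by minute 95). With a 25-minute duration, sauce base must start by 95 − 25 = minute 70.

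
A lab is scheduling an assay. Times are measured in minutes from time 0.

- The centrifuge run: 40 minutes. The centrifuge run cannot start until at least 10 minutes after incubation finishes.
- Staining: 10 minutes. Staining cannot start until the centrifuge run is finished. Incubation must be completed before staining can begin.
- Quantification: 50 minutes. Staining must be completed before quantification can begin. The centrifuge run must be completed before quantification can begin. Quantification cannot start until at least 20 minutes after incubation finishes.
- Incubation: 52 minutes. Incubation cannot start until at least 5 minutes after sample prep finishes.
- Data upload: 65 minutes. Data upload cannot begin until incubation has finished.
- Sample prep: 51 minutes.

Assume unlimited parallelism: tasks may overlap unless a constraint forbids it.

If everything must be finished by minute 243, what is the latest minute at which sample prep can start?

25

Quantification must finish by minute 243; it takes 50 minutes, so it must start by 243 − 50 = minute 193.
Staining has to be done before quantification (must start by minute 193). That means finishing by minute 193, i.e. starting by 193 − 10 = minute 183.
For the centrifuge run: staining (must start by minute 183); quantification (must start by minute 193). The most restrictive is minute 183; with a 40-minute duration, the centrifuge run must start by minute 143.
Nothing follows data upload; the deadline of minute 243 is its only limit. It must start by 243 − 65 = minute 178.
Incubation must finish in time for the centrifuge run (must start by minute 143, minus 10-minute gap → minute 133); staining (must start by minute 183); quantification (must start by minute 193, minus 20-minute gap → minute 173); data upload (must start by minute 178). The tightest is minute 133, so incubation must start by 133 − 52 = minute 81.
Sample prep has to be done before incubation (must start by minute 81, minus 5-minute gap → minute 76). That means finishing by minute 76, i.e. starting by 76 − 51 = minute 25.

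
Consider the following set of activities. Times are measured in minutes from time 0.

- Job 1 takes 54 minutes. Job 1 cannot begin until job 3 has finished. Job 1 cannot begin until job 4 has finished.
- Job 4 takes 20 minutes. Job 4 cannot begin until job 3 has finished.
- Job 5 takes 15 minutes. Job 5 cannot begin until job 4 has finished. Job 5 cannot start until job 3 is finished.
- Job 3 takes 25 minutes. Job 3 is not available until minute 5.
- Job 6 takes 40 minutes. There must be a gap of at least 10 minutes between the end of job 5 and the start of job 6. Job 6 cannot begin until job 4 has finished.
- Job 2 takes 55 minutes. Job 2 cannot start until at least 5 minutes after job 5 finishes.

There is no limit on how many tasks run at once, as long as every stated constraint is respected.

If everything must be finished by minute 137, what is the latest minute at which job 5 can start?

To finish by minute 137, job 2 (duration 55) must start no later than minute 82.
Job 6 has no dependents, so it just needs to finish by minute 137. Starting by 137 − 40 = minute 97 achieves that.
For job 5: job 2 (must start by minute 82, minus 5-minute gap → minute 77); job 6 (must start by minute 97, minus 10-minute gap → minute 87). The most restrictive is minute 77; with a 15-minute duration, job 5 must start by minute 62.

62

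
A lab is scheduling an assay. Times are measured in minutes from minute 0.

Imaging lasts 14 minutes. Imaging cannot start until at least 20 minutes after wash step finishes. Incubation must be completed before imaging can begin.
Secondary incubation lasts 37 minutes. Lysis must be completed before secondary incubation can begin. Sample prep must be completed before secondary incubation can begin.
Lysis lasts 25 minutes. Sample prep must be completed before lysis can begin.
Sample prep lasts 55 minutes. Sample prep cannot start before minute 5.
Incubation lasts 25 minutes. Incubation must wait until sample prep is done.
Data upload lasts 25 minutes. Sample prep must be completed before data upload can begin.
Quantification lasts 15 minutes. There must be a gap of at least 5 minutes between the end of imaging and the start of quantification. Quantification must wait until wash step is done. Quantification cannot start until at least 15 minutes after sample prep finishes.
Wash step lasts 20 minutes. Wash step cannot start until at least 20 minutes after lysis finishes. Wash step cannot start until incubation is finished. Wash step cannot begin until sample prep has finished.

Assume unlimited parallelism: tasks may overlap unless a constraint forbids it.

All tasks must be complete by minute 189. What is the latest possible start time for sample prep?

15

Quantification has no dependents, so it just needs to finish by minute 189. Starting by 189 − 15 = minute 174 achieves that.
Imaging has to be done before quantification (must start by minute 174, minus 5-minute gap → minute 169). That means finishing by minute 169, i.e. starting by 169 − 14 = minute 155.
Wash step has several dependents: imaging (must start by minute 155, minus 20-minute gap → minute 135); quantification (must start by minute 174). The earliest of those limits is minute 135, so wash step must start by 135 − 20 = minute 115.
To finish by minute 189, secondary incubation (duration 37) must start no later than minute 152.
For lysis: wash step (must start by minute 115, minus 20-minute gap → minute 95); secondary incubation (must start by minute 152). The most restrictive is minute 95; with a 25-minute duration, lysis must start by minute 70.
Incubation feeds wash step (must start by minute 115); imaging (must start by minute 155). Taking the minimum, incubation must finish by minute 115 and start by 115 − 25 = minute 90.
Nothing follows data upload; the deadline of minute 189 is its only limit. It must start by 189 − 25 = minute 164.
Sample prep has several dependents: lysis (must start by minute 70); incubation (must start by minute 90); wash step (must start by minute 115); secondary incubation (must start by minute 152); quantification (must start by minute 174, minus 15-minute gap → minute 159); data upload (must start by minute 164). The earliest of those limits is minute 70, so sample prep must start by 70 − 55 = minute 15.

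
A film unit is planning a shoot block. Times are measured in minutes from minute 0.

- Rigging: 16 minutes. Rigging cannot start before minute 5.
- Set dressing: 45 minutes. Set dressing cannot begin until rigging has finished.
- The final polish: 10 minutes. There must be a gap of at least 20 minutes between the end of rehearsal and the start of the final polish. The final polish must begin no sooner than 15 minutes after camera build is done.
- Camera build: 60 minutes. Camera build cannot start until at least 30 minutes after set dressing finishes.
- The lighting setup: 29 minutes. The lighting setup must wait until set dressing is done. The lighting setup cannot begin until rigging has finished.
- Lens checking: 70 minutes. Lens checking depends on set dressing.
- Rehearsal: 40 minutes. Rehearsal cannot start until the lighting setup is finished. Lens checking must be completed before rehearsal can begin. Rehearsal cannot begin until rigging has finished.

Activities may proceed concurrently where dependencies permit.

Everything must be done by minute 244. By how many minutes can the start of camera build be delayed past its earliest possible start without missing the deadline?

63

Rigging cannot begin until its own release at minute 5. It runs from minute 5 to 5 + 16 = minute 21.
After rigging (finishes minute 21), set dressing can start at minute 21 and finishes at minute 66.
Camera build cannot begin until set dressing (finishes minute 66, plus 30-minute gap → minute 96). It runs from minute 96 to 96 + 60 = minute 156.

Working backward from the deadline:
To finish by minute 244, the final polish (duration 10) must start no later than minute 234.
Since the final polish (must start by minute 234, minus 15-minute gap → minute 219) depends on it, camera build must finish by minute 219. Backing off its 60-minute duration gives a latest start of minute 159.
So camera build can start as early as minute 96 and as late as minute 159, giving 159 − 96 = 63 minutes of slack.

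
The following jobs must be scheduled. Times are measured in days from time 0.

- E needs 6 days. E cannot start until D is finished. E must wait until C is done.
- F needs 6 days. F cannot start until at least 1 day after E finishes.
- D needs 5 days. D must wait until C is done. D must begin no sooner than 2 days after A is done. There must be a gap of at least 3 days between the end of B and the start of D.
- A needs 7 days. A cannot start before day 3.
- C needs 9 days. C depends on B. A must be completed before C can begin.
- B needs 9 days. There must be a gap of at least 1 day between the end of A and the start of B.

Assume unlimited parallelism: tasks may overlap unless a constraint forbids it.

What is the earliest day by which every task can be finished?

47

A cannot begin until its own release at day 3. It runs from day 3 to 3 + 7 = day 10.
After A (finishes day 10, plus 1-day gap → day 11), B can start at day 11 and finishes at day 20.
C has to wait for B (finishes day 20); A (finishes day 10). The latest of these is day 20, so C runs day 20 to 20 + 9 = day 29.
D cannot start until C (finishes day 29); A (finishes day 10, plus 2-day gap → day 12); B (finishes day 20, plus 3-day gap → day 23). The controlling bound is day 29, so D finishes at 29 + 5 = day 34.
E has to wait for D (finishes day 34); C (finishes day 29). The latest of these is day 34, so E runs day 34 to 34 + 6 = day 40.
F cannot begin until E (finishes day 40, plus 1-day gap → day 41). It runs from day 41 to 41 + 6 = day 47.
All tasks are finished once the last one completes. Finish times: A at 10, B at 20, C at 29, D at 34, E at 40, F at 47. The latest is day 47.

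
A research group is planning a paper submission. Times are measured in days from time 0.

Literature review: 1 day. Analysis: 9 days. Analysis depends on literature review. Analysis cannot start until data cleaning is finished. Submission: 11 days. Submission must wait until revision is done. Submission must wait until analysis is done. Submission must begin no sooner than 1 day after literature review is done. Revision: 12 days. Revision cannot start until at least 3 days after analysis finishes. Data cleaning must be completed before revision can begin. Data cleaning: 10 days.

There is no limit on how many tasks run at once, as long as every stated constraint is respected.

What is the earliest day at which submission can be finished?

45

Data cleaning can start immediately at day 0; it finishes at day 10.
Nothing blocks literature review, so it runs from day 0 to day 1.
Analysis needs all of literature review (finishes day 1); data cleaning (finishes day 10). That puts its earliest start at day 10; it finishes at 10 + 9 = day 19.
For revision: analysis (finishes day 19, plus 3-day gap → day 22); data cleaning (finishes day 10). Taking the maximum gives a start of day 22, and it finishes at 22 + 12 = day 34.
Submission has to wait for revision (finishes day 34); analysis (finishes day 19); literature review (finishes day 1, plus 1-day gap → day 2). The latest of these is day 34, so submission runs day 34 to 34 + 11 = day 45.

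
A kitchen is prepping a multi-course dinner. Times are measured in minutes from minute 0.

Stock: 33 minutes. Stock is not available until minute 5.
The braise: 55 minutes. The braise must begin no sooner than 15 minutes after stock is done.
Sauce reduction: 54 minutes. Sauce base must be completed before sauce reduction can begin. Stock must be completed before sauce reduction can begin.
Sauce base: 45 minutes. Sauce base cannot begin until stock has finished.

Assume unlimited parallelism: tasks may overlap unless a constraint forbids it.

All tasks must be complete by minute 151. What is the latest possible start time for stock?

19

Nothing follows sauce reduction; the deadline of minute 151 is its only limit. It must start by 151 − 54 = minute 97.
Sauce base must finish before sauce reduction (must start by minute 97). With a 45-minute duration, sauce base must start by 97 − 45 = minute 52.
To finish by minute 151, the braise (duration 55) must start no later than minute 96.
Stock has several dependents: sauce base (must start by minute 52); the braise (must start by minute 96, minus 15-minute gap → minute 81); sauce reduction (must start by minute 97). The earliest of those limits is minute 52, so stock must start by 52 − 33 = minute 19.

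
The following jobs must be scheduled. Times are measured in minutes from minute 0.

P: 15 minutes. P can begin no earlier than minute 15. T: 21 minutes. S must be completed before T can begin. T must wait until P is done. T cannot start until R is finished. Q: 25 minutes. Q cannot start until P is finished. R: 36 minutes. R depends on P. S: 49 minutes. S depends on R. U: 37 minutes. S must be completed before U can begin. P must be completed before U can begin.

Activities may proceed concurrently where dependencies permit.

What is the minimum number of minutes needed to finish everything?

P waits on its own release at minute 15, so it starts at minute 15 and finishes at 15 + 15 = minute 30.
R cannot begin until P (finishes minute 30). It runs from minute 30 to 30 + 36 = minute 66.
S cannot begin until R (finishes minute 66). It runs from minute 66 to 66 + 49 = minute 115.
For U: S (finishes minute 115); P (finishes minute 30). Taking the maximum gives a start of minute 115, and it finishes at 115 + 37 = minute 152.
For T: S (finishes minute 115); P (finishes minute 30); R (finishes minute 66). Taking the maximum gives a start of minute 115, and it finishes at 115 + 21 = minute 136.
After P (finishes minute 30), Q can start at minute 30 and finishes at minute 55.
All tasks are finished once the last one completes. Finish times: P at 30, Q at 55, R at 66, S at 115, T at 136, U at 152. The latest is minute 152.

152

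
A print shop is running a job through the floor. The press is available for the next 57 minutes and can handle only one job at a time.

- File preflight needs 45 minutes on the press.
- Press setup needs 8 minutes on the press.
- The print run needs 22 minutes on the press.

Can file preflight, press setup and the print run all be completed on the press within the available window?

No

Running back to back, the jobs need 45 + 8 + 22 = 75 minutes on the press.
Since 75 > 57, they cannot all fit.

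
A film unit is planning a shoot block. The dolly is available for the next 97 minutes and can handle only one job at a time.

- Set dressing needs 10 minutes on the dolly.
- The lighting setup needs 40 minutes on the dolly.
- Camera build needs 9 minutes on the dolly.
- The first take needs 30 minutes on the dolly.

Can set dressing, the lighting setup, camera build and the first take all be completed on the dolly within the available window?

Running back to back, the jobs need 10 + 40 + 9 + 30 = 89 minutes on the dolly.
Since 89 ≤ 97, they fit within the window.

Yes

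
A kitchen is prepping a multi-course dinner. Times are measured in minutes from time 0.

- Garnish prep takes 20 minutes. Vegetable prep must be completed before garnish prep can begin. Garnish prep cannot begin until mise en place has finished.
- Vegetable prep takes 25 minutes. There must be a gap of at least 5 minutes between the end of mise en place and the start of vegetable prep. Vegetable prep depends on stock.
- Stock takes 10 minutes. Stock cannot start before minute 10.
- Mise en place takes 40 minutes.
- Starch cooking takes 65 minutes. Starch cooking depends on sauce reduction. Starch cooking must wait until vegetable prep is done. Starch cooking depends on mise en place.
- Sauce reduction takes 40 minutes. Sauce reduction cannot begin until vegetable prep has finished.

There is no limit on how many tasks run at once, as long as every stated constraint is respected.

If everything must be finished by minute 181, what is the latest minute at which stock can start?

Nothing follows starch cooking; the deadline of minute 181 is its only limit. It must start by 181 − 65 = minute 116.
Sauce reduction feeds into starch cooking (must start by minute 116); so sauce reduction must finish by minute 116 and therefore start by minute 76.
To finish by minute 181, garnish prep (duration 20) must start no later than minute 161.
Vegetable prep has several dependents: sauce reduction (must start by minute 76); starch cooking (must start by minute 116); garnish prep (must start by minute 161). The earliest of those limits is minute 76, so vegetable prep must start by 76 − 25 = minute 51.
Stock must finish before vegetable prep (must start by minute 51). With a 10-minute duration, stock must start by 51 − 10 = minute 41.

41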